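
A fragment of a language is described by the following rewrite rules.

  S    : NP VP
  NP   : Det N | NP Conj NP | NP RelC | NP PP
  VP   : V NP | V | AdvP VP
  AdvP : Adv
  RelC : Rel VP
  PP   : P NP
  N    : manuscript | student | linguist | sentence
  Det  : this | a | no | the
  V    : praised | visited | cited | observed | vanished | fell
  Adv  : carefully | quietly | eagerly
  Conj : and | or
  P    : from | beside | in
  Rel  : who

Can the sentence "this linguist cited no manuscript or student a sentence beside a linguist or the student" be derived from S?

A Conj word can never sit immediately before an N word in any string this grammar generates, so the substring 'or student' rules out a derivation.

Ungrammatical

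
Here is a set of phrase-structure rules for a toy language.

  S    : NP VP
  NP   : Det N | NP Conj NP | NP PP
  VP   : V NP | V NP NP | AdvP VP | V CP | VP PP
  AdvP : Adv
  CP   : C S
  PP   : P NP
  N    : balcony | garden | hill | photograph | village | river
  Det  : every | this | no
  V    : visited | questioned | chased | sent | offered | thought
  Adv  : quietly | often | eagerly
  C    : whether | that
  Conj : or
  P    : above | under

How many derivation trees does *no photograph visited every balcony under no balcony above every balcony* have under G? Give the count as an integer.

Two of the 5 distinct bracketings:
[S [NP [Det no] [N photograph]] [VP [V visited] [NP [NP [Det every] [N balcony]] [PP [P under] [NP [NP [Det no] [N balcony]] [PP [P above] [NP [Det every] [N balcony]]]]]]]]
[S [NP [Det no] [N photograph]] [VP [V visited] [NP [NP [NP [Det every] [N balcony]] [PP [P under] [NP [Det no] [N balcony]]]] [PP [P above] [NP [Det every] [N balcony]]]]]]
The trees differ in how a recursive rule is bracketed over the same span.

5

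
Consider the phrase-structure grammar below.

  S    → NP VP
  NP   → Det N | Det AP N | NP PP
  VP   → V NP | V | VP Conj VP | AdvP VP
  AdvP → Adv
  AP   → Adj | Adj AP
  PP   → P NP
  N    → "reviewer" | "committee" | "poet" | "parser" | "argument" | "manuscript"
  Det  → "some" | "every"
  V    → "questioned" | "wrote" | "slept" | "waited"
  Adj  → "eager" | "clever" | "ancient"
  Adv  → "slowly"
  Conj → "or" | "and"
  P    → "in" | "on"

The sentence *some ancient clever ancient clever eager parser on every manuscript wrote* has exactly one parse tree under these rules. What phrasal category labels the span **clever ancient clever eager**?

S
  NP
    NP
      Det: some
      AP
        Adj: ancient
        AP
          Adj: clever
          AP
            Adj: ancient
            AP
              Adj: clever
              AP
                Adj: eager
      N: parser
    PP
      P: on
      NP
        Det: every
        N: manuscript
  VP
    V: wrote
The span 'clever ancient clever eager' is the AP node built by AP → Adj AP.

AP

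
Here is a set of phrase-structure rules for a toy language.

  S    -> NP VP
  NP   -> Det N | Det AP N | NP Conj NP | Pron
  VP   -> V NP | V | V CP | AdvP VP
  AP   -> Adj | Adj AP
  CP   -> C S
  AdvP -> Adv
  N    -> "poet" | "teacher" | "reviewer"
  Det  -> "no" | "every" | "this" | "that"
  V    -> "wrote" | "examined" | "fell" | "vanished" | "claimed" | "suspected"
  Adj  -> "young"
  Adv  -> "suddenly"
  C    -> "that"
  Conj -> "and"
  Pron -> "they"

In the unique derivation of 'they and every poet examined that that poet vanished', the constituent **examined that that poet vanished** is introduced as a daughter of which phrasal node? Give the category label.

S
  NP
    NP
      Pron: they
    Conj: and
    NP
      Det: every
      N: poet
  VP
    V: examined
    CP
      C: that
      S
        NP
          Det: that
          N: poet
        VP
          V: vanished
The span 'examined that that poet vanished' is the VP node built by VP → V CP.
Its mother is the S built by S → NP VP.

S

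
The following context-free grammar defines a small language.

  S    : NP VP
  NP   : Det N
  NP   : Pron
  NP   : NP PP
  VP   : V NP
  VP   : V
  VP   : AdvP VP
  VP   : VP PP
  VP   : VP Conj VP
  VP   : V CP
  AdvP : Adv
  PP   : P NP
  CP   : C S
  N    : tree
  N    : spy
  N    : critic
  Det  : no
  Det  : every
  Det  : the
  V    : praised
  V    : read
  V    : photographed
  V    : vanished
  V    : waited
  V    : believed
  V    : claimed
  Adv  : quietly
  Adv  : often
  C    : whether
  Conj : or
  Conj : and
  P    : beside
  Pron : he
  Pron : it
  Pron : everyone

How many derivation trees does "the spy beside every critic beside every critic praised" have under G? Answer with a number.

The two bracketings:
[S [NP [NP [Det the] [N spy]] [PP [P beside] [NP [NP [Det every] [N critic]] [PP [P beside] [NP [Det every] [N critic]]]]]] [VP [V praised]]]
[S [NP [NP [NP [Det the] [N spy]] [PP [P beside] [NP [Det every] [N critic]]]] [PP [P beside] [NP [Det every] [N critic]]]] [VP [V praised]]]
The trees differ in how a recursive rule is bracketed over the same span.

2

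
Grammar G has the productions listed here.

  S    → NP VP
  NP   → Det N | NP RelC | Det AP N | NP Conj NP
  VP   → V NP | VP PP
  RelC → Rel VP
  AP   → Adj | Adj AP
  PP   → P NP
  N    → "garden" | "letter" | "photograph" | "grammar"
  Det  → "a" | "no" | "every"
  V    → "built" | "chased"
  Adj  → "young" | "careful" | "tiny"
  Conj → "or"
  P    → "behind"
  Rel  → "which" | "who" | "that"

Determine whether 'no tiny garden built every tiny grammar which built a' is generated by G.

Ungrammatical

For S → NP VP, the only prefix that parses as NP is 'no tiny garden', but the remainder 'built every tiny grammar which built a' is not a VP under these rules.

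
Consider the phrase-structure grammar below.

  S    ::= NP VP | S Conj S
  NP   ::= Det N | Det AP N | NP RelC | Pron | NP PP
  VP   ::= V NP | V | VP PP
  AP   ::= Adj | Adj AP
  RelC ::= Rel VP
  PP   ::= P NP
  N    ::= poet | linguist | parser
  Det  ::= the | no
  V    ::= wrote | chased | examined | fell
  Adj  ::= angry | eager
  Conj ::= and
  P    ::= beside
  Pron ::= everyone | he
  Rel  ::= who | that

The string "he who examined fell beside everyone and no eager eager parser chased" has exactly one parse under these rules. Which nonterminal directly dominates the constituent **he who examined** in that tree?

S

[S [S [NP [NP [Pron he]] [RelC [Rel who] [VP [V examined]]]] [VP [VP [V fell]] [PP [P beside] [NP [Pron everyone]]]]] [Conj and] [S [NP [Det no] [AP [Adj eager] [AP [Adj eager]]] [N parser]] [VP [V chased]]]]
The span 'he who examined' is the NP node built by NP → NP RelC.
Its mother is the S built by S → NP VP.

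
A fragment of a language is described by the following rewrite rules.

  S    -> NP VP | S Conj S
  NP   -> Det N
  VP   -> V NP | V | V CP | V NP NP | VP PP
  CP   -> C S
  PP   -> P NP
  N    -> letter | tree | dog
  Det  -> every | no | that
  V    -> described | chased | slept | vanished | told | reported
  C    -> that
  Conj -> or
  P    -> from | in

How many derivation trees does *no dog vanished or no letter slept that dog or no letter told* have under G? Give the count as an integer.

2

The two bracketings:
[S [S [NP [Det no] [N dog]] [VP [V vanished]]] [Conj or] [S [S [NP [Det no] [N letter]] [VP [V slept] [NP [Det that] [N dog]]]] [Conj or] [S [NP [Det no] [N letter]] [VP [V told]]]]]
[S [S [S [NP [Det no] [N dog]] [VP [V vanished]]] [Conj or] [S [NP [Det no] [N letter]] [VP [V slept] [NP [Det that] [N dog]]]]] [Conj or] [S [NP [Det no] [N letter]] [VP [V told]]]]
The trees differ in how a recursive rule is bracketed over the same span.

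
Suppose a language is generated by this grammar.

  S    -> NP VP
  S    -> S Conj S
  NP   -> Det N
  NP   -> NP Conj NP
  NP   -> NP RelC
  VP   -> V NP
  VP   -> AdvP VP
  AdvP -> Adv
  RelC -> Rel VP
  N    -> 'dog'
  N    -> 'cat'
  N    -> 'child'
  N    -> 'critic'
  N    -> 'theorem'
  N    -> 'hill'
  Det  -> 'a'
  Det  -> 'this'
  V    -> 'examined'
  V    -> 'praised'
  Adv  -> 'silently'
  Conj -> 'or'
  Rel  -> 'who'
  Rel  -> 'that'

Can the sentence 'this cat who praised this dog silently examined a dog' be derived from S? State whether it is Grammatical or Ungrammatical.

Grammatical

S
  NP
    NP
      Det: this
      N: cat
    RelC
      Rel: who
      VP
        V: praised
        NP
          Det: this
          N: dog
  VP
    AdvP
      Adv: silently
    VP
      V: examined
      NP
        Det: a
        N: dog
Each bracket corresponds to one application of a listed rule, so the string is derivable from S.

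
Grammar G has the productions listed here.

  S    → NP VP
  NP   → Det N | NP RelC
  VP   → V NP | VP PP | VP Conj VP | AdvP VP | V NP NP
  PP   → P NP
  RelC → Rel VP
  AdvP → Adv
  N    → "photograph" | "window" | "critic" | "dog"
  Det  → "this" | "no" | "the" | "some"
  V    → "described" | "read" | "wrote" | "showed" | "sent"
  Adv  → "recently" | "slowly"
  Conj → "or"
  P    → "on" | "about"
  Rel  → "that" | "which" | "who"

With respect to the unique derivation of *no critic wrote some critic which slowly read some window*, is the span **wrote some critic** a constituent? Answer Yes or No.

[S [NP [Det no] [N critic]] [VP [V wrote] [NP [NP [Det some] [N critic]] [RelC [Rel which] [VP [AdvP [Adv slowly]] [VP [V read] [NP [Det some] [N window]]]]]]]]
The smallest constituent containing 'wrote some critic' is the VP spanning 'wrote some critic which slowly read some window'; no single node in the tree dominates exactly the given words.

No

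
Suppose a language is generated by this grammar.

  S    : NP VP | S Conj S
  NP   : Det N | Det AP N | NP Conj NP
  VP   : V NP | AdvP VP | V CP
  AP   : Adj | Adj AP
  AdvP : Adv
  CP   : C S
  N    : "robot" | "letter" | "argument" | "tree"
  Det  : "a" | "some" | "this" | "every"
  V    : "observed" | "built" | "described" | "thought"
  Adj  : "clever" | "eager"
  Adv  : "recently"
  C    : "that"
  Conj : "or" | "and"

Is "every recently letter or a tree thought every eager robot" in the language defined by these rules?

Ungrammatical

A Det word can never sit immediately before an Adv word in any string this grammar generates, so the substring 'every recently' rules out a derivation.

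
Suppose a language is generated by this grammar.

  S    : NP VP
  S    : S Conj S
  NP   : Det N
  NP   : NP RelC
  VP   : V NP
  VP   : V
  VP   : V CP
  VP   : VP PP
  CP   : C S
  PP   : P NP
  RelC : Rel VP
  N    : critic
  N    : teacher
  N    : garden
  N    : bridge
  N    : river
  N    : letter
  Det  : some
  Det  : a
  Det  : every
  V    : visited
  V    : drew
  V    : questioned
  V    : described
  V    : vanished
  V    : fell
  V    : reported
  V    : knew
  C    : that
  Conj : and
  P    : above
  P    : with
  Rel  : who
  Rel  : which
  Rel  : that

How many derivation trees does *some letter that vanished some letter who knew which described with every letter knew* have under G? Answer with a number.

Two of the 4 distinct bracketings:
[S [NP [NP [Det some] [N letter]] [RelC [Rel that] [VP [V vanished] [NP [NP [NP [Det some] [N letter]] [RelC [Rel who] [VP [V knew]]]] [RelC [Rel which] [VP [VP [V described]] [PP [P with] [NP [Det every] [N letter]]]]]]]]] [VP [V knew]]]
[S [NP [NP [Det some] [N letter]] [RelC [Rel that] [VP [VP [V vanished] [NP [NP [NP [Det some] [N letter]] [RelC [Rel who] [VP [V knew]]]] [RelC [Rel which] [VP [V described]]]]] [PP [P with] [NP [Det every] [N letter]]]]]] [VP [V knew]]]
The trees differ in how a recursive rule is bracketed over the same span.

4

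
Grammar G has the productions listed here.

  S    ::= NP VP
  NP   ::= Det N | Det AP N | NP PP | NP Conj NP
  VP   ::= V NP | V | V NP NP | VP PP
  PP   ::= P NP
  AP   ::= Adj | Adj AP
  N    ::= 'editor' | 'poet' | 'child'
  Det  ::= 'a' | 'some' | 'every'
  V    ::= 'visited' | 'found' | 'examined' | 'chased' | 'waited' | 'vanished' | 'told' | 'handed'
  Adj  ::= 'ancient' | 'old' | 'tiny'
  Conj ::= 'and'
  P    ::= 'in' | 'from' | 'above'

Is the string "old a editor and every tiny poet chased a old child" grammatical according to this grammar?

Ungrammatical

An Adj word can never sit immediately before a Det word in any string this grammar generates, so the substring 'old a' rules out a derivation.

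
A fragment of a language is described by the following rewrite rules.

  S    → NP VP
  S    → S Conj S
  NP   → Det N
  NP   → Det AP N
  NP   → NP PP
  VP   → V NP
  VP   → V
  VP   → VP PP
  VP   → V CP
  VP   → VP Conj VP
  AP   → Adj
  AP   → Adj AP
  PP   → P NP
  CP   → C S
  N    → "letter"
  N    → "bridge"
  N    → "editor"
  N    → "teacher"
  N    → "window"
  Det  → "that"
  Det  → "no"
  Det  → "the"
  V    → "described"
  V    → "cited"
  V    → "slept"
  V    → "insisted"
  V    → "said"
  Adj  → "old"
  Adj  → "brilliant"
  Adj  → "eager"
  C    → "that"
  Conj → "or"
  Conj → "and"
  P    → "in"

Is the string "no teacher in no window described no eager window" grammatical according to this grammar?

S
  NP
    NP
      Det: no
      N: teacher
    PP
      P: in
      NP
        Det: no
        N: window
  VP
    V: described
    NP
      Det: no
      AP
        Adj: eager
      N: window
Each bracket corresponds to one application of a listed rule, so the string is derivable from S.

Grammatical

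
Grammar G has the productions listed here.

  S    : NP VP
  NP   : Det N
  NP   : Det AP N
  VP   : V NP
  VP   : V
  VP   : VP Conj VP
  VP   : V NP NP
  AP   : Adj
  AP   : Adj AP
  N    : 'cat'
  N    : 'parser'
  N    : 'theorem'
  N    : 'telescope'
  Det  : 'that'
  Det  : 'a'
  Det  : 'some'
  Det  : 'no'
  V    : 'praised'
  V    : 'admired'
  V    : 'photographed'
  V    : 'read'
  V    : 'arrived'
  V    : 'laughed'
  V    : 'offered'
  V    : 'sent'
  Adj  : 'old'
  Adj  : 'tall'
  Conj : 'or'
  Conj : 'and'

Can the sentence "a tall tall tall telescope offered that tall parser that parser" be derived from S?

[S [NP [Det a] [AP [Adj tall] [AP [Adj tall] [AP [Adj tall]]]] [N telescope]] [VP [V offered] [NP [Det that] [AP [Adj tall]] [N parser]] [NP [Det that] [N parser]]]]
The bracketing above is licensed at every node by one of the given productions, with S at the root.

Grammatical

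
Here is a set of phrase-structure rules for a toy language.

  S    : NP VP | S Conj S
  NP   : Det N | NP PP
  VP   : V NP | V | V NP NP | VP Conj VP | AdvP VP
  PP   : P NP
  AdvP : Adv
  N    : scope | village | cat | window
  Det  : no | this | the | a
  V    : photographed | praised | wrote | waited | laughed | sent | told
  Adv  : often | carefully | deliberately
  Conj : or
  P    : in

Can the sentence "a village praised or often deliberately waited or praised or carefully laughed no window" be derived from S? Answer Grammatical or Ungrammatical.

S
  NP
    Det: a
    N: village
  VP
    VP
      V: praised
    Conj: or
    VP
      VP
        AdvP
          Adv: often
        VP
          AdvP
            Adv: deliberately
          VP
            V: waited
      Conj: or
      VP
        VP
          V: praised
        Conj: or
        VP
          AdvP
            Adv: carefully
          VP
            V: laughed
            NP
              Det: no
              N: window
Every word is introduced by a lexical rule and the phrasal rules combine the resulting categories into a single S.

Grammatical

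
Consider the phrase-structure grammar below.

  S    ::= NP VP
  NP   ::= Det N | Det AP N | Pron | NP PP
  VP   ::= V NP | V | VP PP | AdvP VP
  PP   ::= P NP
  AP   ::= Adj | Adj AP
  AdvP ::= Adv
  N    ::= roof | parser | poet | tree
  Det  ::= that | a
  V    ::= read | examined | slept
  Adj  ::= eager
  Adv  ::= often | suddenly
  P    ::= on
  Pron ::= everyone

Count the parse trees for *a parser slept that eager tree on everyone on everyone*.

5

Two of the 5 distinct bracketings:
[S [NP [Det a] [N parser]] [VP [V slept] [NP [NP [Det that] [AP [Adj eager]] [N tree]] [PP [P on] [NP [NP [Pron everyone]] [PP [P on] [NP [Pron everyone]]]]]]]]
[S [NP [Det a] [N parser]] [VP [V slept] [NP [NP [NP [Det that] [AP [Adj eager]] [N tree]] [PP [P on] [NP [Pron everyone]]]] [PP [P on] [NP [Pron everyone]]]]]]
The trees differ in how a recursive rule is bracketed over the same span.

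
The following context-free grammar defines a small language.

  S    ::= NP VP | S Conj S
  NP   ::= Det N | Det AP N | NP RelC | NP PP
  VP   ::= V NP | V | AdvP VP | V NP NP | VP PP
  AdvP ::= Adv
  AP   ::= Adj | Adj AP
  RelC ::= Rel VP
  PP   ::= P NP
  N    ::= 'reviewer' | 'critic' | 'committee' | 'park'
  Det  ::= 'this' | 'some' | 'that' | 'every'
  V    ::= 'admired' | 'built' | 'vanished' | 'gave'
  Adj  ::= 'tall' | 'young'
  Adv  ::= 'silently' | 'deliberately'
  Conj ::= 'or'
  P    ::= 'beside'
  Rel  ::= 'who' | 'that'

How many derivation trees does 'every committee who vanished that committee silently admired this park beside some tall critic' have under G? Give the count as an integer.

3

Two of the 3 distinct bracketings:
[S [NP [NP [Det every] [N committee]] [RelC [Rel who] [VP [V vanished] [NP [Det that] [N committee]]]]] [VP [AdvP [Adv silently]] [VP [V admired] [NP [NP [Det this] [N park]] [PP [P beside] [NP [Det some] [AP [Adj tall]] [N critic]]]]]]]
[S [NP [NP [Det every] [N committee]] [RelC [Rel who] [VP [V vanished] [NP [Det that] [N committee]]]]] [VP [AdvP [Adv silently]] [VP [VP [V admired] [NP [Det this] [N park]]] [PP [P beside] [NP [Det some] [AP [Adj tall]] [N critic]]]]]]
The difference turns on whether NP → NP PP is used at the relevant span, versus an alternative expansion of NP.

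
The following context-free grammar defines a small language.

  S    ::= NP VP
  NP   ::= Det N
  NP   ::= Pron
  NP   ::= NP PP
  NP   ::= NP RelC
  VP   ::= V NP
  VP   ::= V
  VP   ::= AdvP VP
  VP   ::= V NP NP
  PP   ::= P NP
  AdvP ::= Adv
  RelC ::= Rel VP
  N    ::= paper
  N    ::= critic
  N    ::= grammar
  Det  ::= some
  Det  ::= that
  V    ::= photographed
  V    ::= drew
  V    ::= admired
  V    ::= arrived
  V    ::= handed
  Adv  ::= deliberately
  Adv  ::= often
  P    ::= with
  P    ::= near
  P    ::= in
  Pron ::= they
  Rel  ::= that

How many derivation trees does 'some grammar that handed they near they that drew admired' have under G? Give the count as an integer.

5

Two of the 5 distinct bracketings:
[S [NP [NP [NP [Det some] [N grammar]] [RelC [Rel that] [VP [V handed] [NP [Pron they]]]]] [PP [P near] [NP [NP [Pron they]] [RelC [Rel that] [VP [V drew]]]]]] [VP [V admired]]]
[S [NP [NP [Det some] [N grammar]] [RelC [Rel that] [VP [V handed] [NP [NP [Pron they]] [PP [P near] [NP [NP [Pron they]] [RelC [Rel that] [VP [V drew]]]]]]]]] [VP [V admired]]]
The trees differ in how a recursive rule is bracketed over the same span.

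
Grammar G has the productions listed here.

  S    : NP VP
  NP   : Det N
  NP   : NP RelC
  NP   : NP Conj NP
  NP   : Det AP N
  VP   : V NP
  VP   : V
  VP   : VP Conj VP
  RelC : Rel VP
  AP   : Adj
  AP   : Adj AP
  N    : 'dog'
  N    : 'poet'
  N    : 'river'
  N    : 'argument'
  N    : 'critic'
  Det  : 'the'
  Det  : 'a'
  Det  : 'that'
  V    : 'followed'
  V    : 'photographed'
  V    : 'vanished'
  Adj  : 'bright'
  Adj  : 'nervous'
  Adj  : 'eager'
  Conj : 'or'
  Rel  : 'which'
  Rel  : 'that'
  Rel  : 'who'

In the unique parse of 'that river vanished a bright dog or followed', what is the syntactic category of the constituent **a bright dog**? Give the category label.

NP

S
  NP
    Det: that
    N: river
  VP
    VP
      V: vanished
      NP
        Det: a
        AP
          Adj: bright
        N: dog
    Conj: or
    VP
      V: followed
The span 'a bright dog' is the NP node built by NP → Det AP N.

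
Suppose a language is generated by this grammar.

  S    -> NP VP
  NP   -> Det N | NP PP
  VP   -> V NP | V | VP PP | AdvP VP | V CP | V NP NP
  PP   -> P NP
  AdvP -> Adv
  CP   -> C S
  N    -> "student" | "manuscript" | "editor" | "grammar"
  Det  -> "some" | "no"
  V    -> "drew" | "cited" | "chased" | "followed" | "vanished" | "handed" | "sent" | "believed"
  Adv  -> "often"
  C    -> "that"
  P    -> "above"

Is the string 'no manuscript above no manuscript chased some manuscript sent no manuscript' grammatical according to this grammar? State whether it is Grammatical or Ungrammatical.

Ungrammatical

For S → NP VP, every NP-prefix leaves a non-VP remainder: after 'no manuscript' the remainder is not a VP; after 'no manuscript above no manuscript' the remainder is not a VP.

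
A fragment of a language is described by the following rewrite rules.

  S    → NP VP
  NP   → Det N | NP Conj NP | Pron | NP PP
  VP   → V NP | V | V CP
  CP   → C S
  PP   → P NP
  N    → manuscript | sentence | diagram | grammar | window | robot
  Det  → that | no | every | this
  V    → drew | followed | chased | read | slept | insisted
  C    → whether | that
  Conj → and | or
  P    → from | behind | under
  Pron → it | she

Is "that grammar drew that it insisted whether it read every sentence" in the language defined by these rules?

[S [NP [Det that] [N grammar]] [VP [V drew] [CP [C that] [S [NP [Pron it]] [VP [V insisted] [CP [C whether] [S [NP [Pron it]] [VP [V read] [NP [Det every] [N sentence]]]]]]]]]]
Every word is introduced by a lexical rule and the phrasal rules combine the resulting categories into a single S.

Grammatical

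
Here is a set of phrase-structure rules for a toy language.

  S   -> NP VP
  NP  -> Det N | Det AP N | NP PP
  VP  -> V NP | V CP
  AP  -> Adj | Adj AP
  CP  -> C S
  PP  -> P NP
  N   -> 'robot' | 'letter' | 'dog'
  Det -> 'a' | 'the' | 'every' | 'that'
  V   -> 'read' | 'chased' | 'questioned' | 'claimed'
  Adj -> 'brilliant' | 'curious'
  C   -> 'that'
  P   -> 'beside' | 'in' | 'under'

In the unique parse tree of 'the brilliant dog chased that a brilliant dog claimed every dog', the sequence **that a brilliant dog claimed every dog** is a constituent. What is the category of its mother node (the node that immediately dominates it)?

VP

S
  NP
    Det: the
    AP
      Adj: brilliant
    N: dog
  VP
    V: chased
    CP
      C: that
      S
        NP
          Det: a
          AP
            Adj: brilliant
          N: dog
        VP
          V: claimed
          NP
            Det: every
            N: dog
The span 'that a brilliant dog claimed every dog' is the CP node built by CP → C S.
Its mother is the VP built by VP → V CP.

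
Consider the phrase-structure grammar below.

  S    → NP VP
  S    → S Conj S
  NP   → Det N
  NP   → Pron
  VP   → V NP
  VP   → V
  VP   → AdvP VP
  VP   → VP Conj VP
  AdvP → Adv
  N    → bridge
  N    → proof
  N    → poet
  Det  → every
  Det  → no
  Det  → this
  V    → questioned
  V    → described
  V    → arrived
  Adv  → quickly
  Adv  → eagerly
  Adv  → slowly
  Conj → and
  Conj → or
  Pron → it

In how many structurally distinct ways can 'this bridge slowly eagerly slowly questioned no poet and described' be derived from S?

4

Two of the 4 distinct bracketings:
[S [NP [Det this] [N bridge]] [VP [AdvP [Adv slowly]] [VP [AdvP [Adv eagerly]] [VP [AdvP [Adv slowly]] [VP [VP [V questioned] [NP [Det no] [N poet]]] [Conj and] [VP [V described]]]]]]]
[S [NP [Det this] [N bridge]] [VP [AdvP [Adv slowly]] [VP [AdvP [Adv eagerly]] [VP [VP [AdvP [Adv slowly]] [VP [V questioned] [NP [Det no] [N poet]]]] [Conj and] [VP [V described]]]]]]
The trees differ in how a recursive rule is bracketed over the same span.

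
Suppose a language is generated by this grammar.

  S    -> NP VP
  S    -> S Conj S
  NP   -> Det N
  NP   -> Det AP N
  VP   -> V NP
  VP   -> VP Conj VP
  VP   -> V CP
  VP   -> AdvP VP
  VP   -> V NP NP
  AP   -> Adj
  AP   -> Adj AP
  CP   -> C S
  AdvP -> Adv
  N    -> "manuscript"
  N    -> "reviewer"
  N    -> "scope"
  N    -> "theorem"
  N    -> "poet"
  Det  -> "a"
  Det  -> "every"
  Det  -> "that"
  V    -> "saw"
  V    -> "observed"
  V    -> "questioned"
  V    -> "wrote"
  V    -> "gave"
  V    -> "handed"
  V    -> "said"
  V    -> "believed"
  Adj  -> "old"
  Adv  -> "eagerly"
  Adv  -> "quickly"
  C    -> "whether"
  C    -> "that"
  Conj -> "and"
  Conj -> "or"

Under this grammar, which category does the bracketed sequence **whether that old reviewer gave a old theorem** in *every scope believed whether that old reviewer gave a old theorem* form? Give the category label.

S
  NP
    Det: every
    N: scope
  VP
    V: believed
    CP
      C: whether
      S
        NP
          Det: that
          AP
            Adj: old
          N: reviewer
        VP
          V: gave
          NP
            Det: a
            AP
              Adj: old
            N: theorem
The span 'whether that old reviewer gave a old theorem' is the CP node built by CP → C S.

CP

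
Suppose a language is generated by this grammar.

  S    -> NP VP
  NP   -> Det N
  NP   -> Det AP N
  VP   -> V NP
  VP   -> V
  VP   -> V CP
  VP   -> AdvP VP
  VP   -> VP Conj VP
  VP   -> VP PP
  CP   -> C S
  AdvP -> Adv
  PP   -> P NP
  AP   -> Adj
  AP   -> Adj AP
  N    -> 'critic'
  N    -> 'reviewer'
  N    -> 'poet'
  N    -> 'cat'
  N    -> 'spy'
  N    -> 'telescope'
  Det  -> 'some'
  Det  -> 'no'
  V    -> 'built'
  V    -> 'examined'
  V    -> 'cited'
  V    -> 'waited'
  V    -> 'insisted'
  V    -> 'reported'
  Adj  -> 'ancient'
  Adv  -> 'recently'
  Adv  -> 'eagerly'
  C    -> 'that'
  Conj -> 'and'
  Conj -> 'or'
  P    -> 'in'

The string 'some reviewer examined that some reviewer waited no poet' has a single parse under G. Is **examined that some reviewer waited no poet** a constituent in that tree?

Yes

[S [NP [Det some] [N reviewer]] [VP [V examined] [CP [C that] [S [NP [Det some] [N reviewer]] [VP [V waited] [NP [Det no] [N poet]]]]]]]
The words 'examined that some reviewer waited no poet' are exhaustively dominated by a single VP node (built by VP → V CP), so they form a constituent.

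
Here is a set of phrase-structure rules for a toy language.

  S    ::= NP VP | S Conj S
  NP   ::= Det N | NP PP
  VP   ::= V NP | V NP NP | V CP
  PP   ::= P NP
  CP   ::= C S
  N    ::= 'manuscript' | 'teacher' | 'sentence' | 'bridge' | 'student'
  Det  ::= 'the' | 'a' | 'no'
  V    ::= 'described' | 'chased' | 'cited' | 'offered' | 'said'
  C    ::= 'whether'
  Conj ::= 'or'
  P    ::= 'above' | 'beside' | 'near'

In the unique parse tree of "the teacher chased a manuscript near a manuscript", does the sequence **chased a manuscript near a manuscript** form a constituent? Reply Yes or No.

[S [NP [Det the] [N teacher]] [VP [V chased] [NP [NP [Det a] [N manuscript]] [PP [P near] [NP [Det a] [N manuscript]]]]]]
The words 'chased a manuscript near a manuscript' are exhaustively dominated by a single VP node (built by VP → V NP), so they form a constituent.

Yes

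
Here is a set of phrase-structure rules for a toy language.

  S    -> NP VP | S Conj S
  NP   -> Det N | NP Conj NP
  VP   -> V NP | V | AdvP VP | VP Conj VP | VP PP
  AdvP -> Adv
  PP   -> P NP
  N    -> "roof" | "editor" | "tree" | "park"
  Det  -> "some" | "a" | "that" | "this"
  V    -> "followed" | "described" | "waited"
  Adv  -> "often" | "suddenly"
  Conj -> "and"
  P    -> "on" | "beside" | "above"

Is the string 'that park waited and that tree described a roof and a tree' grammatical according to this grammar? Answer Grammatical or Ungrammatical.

Grammatical

S
  S
    NP
      Det: that
      N: park
    VP
      V: waited
  Conj: and
  S
    NP
      Det: that
      N: tree
    VP
      V: described
      NP
        NP
          Det: a
          N: roof
        Conj: and
        NP
          Det: a
          N: tree
Each bracket corresponds to one application of a listed rule, so the string is derivable from S.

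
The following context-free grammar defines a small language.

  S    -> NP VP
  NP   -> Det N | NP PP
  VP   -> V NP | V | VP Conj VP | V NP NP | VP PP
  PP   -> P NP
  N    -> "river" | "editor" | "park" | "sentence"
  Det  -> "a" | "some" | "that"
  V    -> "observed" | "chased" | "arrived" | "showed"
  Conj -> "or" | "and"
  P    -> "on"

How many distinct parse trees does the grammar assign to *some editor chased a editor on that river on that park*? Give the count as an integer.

5

Two of the 5 distinct bracketings:
[S [NP [Det some] [N editor]] [VP [V chased] [NP [NP [Det a] [N editor]] [PP [P on] [NP [NP [Det that] [N river]] [PP [P on] [NP [Det that] [N park]]]]]]]]
[S [NP [Det some] [N editor]] [VP [V chased] [NP [NP [NP [Det a] [N editor]] [PP [P on] [NP [Det that] [N river]]]] [PP [P on] [NP [Det that] [N park]]]]]]
The trees differ in how a recursive rule is bracketed over the same span.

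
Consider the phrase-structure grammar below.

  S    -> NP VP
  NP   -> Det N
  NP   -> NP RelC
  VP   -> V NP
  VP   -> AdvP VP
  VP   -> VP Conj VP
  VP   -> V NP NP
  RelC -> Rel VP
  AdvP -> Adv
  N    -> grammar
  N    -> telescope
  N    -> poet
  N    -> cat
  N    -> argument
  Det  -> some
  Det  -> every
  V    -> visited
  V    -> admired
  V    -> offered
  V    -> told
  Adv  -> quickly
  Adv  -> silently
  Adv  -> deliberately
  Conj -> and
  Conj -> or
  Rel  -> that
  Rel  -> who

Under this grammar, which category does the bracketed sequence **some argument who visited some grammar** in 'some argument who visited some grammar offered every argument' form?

[S [NP [NP [Det some] [N argument]] [RelC [Rel who] [VP [V visited] [NP [Det some] [N grammar]]]]] [VP [V offered] [NP [Det every] [N argument]]]]
The span 'some argument who visited some grammar' is the NP node built by NP → NP RelC.

NP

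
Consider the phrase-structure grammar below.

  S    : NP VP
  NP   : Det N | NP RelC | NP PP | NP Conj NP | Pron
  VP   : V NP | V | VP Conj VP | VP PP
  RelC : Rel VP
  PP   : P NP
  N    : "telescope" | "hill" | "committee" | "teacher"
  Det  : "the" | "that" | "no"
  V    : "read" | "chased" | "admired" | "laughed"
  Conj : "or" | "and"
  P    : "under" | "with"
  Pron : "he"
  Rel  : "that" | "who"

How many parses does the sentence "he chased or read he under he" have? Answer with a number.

3

Two of the 3 distinct bracketings:
[S [NP [Pron he]] [VP [VP [V chased]] [Conj or] [VP [V read] [NP [NP [Pron he]] [PP [P under] [NP [Pron he]]]]]]]
[S [NP [Pron he]] [VP [VP [V chased]] [Conj or] [VP [VP [V read] [NP [Pron he]]] [PP [P under] [NP [Pron he]]]]]]
The difference turns on whether NP → NP PP is used at the relevant span, versus an alternative expansion of NP.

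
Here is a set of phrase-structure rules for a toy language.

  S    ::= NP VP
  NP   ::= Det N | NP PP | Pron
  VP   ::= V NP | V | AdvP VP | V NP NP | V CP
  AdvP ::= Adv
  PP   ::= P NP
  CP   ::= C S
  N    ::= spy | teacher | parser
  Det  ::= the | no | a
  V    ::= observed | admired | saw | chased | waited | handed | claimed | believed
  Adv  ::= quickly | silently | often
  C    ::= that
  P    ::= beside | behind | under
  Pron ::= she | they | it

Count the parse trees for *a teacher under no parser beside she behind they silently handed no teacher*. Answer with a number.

Two of the 5 distinct bracketings:
[S [NP [NP [Det a] [N teacher]] [PP [P under] [NP [NP [Det no] [N parser]] [PP [P beside] [NP [NP [Pron she]] [PP [P behind] [NP [Pron they]]]]]]]] [VP [AdvP [Adv silently]] [VP [V handed] [NP [Det no] [N teacher]]]]]
[S [NP [NP [Det a] [N teacher]] [PP [P under] [NP [NP [NP [Det no] [N parser]] [PP [P beside] [NP [Pron she]]]] [PP [P behind] [NP [Pron they]]]]]] [VP [AdvP [Adv silently]] [VP [V handed] [NP [Det no] [N teacher]]]]]
The trees differ in how a recursive rule is bracketed over the same span.

5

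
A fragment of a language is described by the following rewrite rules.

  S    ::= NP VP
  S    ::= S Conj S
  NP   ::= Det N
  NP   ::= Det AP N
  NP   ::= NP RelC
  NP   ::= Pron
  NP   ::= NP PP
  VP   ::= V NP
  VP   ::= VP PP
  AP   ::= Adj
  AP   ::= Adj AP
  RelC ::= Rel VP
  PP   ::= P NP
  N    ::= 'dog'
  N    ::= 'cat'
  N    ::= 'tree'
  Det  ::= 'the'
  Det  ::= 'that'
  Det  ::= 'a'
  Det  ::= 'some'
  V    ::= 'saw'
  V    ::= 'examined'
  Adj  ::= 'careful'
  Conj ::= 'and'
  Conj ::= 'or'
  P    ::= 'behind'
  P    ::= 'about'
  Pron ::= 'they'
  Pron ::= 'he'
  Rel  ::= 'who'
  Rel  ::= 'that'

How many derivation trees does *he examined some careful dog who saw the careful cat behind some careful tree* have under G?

Two of the 4 distinct bracketings:
[S [NP [Pron he]] [VP [V examined] [NP [NP [Det some] [AP [Adj careful]] [N dog]] [RelC [Rel who] [VP [V saw] [NP [NP [Det the] [AP [Adj careful]] [N cat]] [PP [P behind] [NP [Det some] [AP [Adj careful]] [N tree]]]]]]]]]
[S [NP [Pron he]] [VP [V examined] [NP [NP [Det some] [AP [Adj careful]] [N dog]] [RelC [Rel who] [VP [VP [V saw] [NP [Det the] [AP [Adj careful]] [N cat]]] [PP [P behind] [NP [Det some] [AP [Adj careful]] [N tree]]]]]]]]
The difference turns on whether NP → NP PP is used at the relevant span, versus an alternative expansion of NP.

4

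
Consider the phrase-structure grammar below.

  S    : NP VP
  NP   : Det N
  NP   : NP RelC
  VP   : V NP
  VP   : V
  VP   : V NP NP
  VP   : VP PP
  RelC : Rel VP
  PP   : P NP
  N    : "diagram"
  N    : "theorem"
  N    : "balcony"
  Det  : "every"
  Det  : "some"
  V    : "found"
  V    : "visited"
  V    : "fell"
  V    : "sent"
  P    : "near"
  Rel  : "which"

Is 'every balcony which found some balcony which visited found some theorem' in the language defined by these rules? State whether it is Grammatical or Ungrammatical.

Grammatical

[S [NP [NP [Det every] [N balcony]] [RelC [Rel which] [VP [V found] [NP [NP [Det some] [N balcony]] [RelC [Rel which] [VP [V visited]]]]]]] [VP [V found] [NP [Det some] [N theorem]]]]
The bracketing above is licensed at every node by one of the given productions, with S at the root.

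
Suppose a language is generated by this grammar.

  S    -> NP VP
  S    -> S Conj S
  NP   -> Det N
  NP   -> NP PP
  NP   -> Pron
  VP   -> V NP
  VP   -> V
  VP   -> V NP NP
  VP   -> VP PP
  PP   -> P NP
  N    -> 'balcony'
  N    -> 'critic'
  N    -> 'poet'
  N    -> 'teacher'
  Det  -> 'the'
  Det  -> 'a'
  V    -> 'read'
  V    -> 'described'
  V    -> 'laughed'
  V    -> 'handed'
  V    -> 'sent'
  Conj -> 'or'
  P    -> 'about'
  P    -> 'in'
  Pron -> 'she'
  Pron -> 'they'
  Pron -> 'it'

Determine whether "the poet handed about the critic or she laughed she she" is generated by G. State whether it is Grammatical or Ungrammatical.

[S [S [NP [Det the] [N poet]] [VP [VP [V handed]] [PP [P about] [NP [Det the] [N critic]]]]] [Conj or] [S [NP [Pron she]] [VP [V laughed] [NP [Pron she]] [NP [Pron she]]]]]
The bracketing above is licensed at every node by one of the given productions, with S at the root.

Grammatical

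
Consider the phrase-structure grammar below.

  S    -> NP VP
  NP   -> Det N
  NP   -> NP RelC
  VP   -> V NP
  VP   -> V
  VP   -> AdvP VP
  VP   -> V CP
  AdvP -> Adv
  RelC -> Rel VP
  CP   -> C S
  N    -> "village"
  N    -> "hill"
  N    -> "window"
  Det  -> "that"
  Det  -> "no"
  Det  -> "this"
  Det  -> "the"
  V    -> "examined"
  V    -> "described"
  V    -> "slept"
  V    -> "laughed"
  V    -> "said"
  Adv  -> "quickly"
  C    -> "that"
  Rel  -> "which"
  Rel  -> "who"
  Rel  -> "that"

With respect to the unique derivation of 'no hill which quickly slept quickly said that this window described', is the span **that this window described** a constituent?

[S [NP [NP [Det no] [N hill]] [RelC [Rel which] [VP [AdvP [Adv quickly]] [VP [V slept]]]]] [VP [AdvP [Adv quickly]] [VP [V said] [CP [C that] [S [NP [Det this] [N window]] [VP [V described]]]]]]]
The words 'that this window described' are exhaustively dominated by a single CP node (built by CP → C S), so they form a constituent.

Yes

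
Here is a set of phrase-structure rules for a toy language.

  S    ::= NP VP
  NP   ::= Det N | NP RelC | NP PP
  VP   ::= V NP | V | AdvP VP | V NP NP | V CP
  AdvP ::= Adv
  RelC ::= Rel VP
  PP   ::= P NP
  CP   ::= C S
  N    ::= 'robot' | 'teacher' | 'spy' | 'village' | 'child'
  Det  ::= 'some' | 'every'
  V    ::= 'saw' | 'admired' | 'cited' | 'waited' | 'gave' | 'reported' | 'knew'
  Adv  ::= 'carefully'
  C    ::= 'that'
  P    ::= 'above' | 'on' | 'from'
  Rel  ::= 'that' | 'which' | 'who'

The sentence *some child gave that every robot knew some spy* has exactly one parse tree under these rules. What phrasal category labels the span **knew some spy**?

VP

S
  NP
    Det: some
    N: child
  VP
    V: gave
    CP
      C: that
      S
        NP
          Det: every
          N: robot
        VP
          V: knew
          NP
            Det: some
            N: spy
The span 'knew some spy' is the VP node built by VP → V NP.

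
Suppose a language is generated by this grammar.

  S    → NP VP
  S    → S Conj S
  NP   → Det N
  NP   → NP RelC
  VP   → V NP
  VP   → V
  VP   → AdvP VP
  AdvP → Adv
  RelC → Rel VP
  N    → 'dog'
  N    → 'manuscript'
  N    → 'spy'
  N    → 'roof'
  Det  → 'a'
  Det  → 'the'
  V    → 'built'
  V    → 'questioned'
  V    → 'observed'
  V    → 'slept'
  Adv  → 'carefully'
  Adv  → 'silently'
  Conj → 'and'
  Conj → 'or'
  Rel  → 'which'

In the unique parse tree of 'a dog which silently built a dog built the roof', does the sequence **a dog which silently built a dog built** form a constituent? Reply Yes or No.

[S [NP [NP [Det a] [N dog]] [RelC [Rel which] [VP [AdvP [Adv silently]] [VP [V built] [NP [Det a] [N dog]]]]]] [VP [V built] [NP [Det the] [N roof]]]]
The smallest constituent containing 'a dog which silently built a dog built' is the S spanning 'a dog which silently built a dog built the roof'; no single node in the tree dominates exactly the given words.

No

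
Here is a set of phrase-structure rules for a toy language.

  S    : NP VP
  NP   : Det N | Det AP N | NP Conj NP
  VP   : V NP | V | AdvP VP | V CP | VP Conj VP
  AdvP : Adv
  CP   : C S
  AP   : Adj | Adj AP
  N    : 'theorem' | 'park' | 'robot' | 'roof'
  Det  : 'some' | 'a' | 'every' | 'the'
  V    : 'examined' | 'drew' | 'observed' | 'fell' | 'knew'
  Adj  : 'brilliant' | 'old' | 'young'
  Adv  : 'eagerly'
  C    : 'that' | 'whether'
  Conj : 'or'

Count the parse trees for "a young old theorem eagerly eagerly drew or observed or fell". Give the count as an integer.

9

Two of the 9 distinct bracketings:
[S [NP [Det a] [AP [Adj young] [AP [Adj old]]] [N theorem]] [VP [AdvP [Adv eagerly]] [VP [AdvP [Adv eagerly]] [VP [VP [V drew]] [Conj or] [VP [VP [V observed]] [Conj or] [VP [V fell]]]]]]]
[S [NP [Det a] [AP [Adj young] [AP [Adj old]]] [N theorem]] [VP [AdvP [Adv eagerly]] [VP [AdvP [Adv eagerly]] [VP [VP [VP [V drew]] [Conj or] [VP [V observed]]] [Conj or] [VP [V fell]]]]]]
The trees differ in how a recursive rule is bracketed over the same span.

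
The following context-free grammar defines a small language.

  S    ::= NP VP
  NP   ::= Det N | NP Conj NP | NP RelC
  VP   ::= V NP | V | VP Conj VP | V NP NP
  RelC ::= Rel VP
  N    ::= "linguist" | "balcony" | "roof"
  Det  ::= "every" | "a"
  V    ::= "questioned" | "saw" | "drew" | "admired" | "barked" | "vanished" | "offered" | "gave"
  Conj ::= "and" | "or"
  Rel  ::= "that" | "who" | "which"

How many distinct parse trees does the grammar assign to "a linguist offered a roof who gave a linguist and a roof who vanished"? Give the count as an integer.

7

Two of the 7 distinct bracketings:
[S [NP [Det a] [N linguist]] [VP [V offered] [NP [NP [NP [Det a] [N roof]] [RelC [Rel who] [VP [V gave] [NP [Det a] [N linguist]]]]] [Conj and] [NP [NP [Det a] [N roof]] [RelC [Rel who] [VP [V vanished]]]]]]]
[S [NP [Det a] [N linguist]] [VP [V offered] [NP [NP [Det a] [N roof]] [RelC [Rel who] [VP [V gave] [NP [NP [Det a] [N linguist]] [Conj and] [NP [NP [Det a] [N roof]] [RelC [Rel who] [VP [V vanished]]]]]]]]]]
The trees differ in how a recursive rule is bracketed over the same span.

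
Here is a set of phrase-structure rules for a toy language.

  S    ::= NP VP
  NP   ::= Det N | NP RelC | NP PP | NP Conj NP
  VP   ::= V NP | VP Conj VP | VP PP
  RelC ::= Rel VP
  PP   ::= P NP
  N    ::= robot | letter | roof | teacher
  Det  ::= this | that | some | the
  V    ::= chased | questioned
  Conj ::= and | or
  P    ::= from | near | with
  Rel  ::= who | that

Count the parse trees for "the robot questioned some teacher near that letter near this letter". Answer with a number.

5

Two of the 5 distinct bracketings:
[S [NP [Det the] [N robot]] [VP [V questioned] [NP [NP [Det some] [N teacher]] [PP [P near] [NP [NP [Det that] [N letter]] [PP [P near] [NP [Det this] [N letter]]]]]]]]
[S [NP [Det the] [N robot]] [VP [V questioned] [NP [NP [NP [Det some] [N teacher]] [PP [P near] [NP [Det that] [N letter]]]] [PP [P near] [NP [Det this] [N letter]]]]]]
The trees differ in how a recursive rule is bracketed over the same span.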